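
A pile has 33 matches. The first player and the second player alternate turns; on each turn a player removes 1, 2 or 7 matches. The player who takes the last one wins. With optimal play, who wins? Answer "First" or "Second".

i:   0  1  2  3  4  5  6  7  8  9 10 11 12 13 14 15 16 17 18 19 20 21 22 23 24 25 26 27 28 29 30 31 32 33
     L  W  W  L  W  W  L  W  W  L  W  W  L  W  W  L  W  W  L  W  W  L  W  W  L  W  W  L  W  W  L  W  W  L
Position 33 is L, so the second player wins.

Second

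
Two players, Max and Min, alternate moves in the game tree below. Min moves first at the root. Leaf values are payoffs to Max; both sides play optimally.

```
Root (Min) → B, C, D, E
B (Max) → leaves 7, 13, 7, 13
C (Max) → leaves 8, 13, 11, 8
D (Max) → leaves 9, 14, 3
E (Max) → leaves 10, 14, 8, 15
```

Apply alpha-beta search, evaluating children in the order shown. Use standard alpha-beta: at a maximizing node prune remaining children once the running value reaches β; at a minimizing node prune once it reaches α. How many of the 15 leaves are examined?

B [α=-∞,β=+∞]: v=13
C [α=-∞,β=13]: v=13 after child 2 ≥ β → β-cutoff, skip 2
D [α=-∞,β=13]: v=14 after child 2 ≥ β → β-cutoff, skip 1
E [α=-∞,β=13]: v=14 after child 2 ≥ β → β-cutoff, skip 2
Root [α=-∞,β=+∞]: v=13
Leaves evaluated: 10 of 15.

10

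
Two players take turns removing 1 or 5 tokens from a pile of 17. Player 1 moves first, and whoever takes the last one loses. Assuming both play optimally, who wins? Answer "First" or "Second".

Second

W/L table (W = player to move can force a win):
i:   0  1  2  3  4  5  6  7  8  9 10 11 12 13 14 15 16 17
     W  L  W  L  W  L  W  L  W  L  W  L  W  L  W  L  W  L
Position 17 is L, so the second player wins.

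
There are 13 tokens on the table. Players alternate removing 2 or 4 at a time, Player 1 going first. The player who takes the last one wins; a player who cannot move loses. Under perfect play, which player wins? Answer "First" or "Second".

Second

i:   0  1  2  3  4  5  6  7  8  9 10 11 12 13
     L  L  W  W  W  W  L  L  W  W  W  W  L  L
Position 13 is L, so the second player wins.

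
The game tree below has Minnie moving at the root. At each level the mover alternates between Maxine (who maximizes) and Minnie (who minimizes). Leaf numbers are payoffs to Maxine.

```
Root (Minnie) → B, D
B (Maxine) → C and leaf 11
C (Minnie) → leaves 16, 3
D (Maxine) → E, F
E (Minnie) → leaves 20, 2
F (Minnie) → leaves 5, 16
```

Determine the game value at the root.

5

C (Minnie): min(16, 3) = 3
B (Maxine): max(3, 11) = 11
E (Minnie): min(20, 2) = 2
F (Minnie): min(5, 16) = 5
D (Maxine): max(2, 5) = 5
Root (Minnie): min(11, 5) = 5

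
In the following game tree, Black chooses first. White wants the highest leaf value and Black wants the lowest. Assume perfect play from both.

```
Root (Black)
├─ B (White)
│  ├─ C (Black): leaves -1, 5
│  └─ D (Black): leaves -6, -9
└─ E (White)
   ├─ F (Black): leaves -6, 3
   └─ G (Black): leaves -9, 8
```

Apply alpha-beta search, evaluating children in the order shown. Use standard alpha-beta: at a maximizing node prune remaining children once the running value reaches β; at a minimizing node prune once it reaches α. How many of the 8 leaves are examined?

6

C [α=-∞,β=+∞]: v=-1
D [α=-1,β=+∞]: v=-6 after child 1 ≤ α → α-cutoff, skip 1
B [α=-∞,β=+∞]: v=-1
F [α=-∞,β=-1]: v=-6
G [α=-6,β=-1]: v=-9 after child 1 ≤ α → α-cutoff, skip 1
E [α=-∞,β=-1]: v=-6
Root [α=-∞,β=+∞]: v=-6
Leaves evaluated: 6 of 8.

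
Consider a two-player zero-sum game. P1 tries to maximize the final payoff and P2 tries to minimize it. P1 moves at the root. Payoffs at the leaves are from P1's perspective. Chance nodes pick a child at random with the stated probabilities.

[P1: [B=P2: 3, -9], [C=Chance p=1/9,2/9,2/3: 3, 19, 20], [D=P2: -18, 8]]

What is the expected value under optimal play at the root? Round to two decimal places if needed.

B (P2): min(3, -9) = -9
C (Chance): 1/9·3 + 2/9·19 + 2/3·20 = 17.89
D (P2): min(-18, 8) = -18
Root (P1): max(-9, 17.89, -18) = 17.89

17.89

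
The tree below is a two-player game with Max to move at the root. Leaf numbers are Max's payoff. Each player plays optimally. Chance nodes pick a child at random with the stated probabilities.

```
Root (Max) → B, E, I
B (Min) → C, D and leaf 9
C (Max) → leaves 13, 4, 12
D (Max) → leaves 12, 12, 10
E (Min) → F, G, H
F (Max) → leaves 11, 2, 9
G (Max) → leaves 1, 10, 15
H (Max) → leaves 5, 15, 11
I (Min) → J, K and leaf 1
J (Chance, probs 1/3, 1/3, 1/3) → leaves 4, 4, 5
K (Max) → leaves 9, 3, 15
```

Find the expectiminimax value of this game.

11

C (Max): max(13, 4, 12) = 13
D (Max): max(12, 12, 10) = 12
B (Min): min(13, 12, 9) = 9
F (Max): max(11, 2, 9) = 11
G (Max): max(1, 10, 15) = 15
H (Max): max(5, 15, 11) = 15
E (Min): min(11, 15, 15) = 11
J (Chance): 1/3·4 + 1/3·4 + 1/3·5 = 4.33
K (Max): max(9, 3, 15) = 15
I (Min): min(4.33, 15, 1) = 1
Root (Max): max(9, 11, 1) = 11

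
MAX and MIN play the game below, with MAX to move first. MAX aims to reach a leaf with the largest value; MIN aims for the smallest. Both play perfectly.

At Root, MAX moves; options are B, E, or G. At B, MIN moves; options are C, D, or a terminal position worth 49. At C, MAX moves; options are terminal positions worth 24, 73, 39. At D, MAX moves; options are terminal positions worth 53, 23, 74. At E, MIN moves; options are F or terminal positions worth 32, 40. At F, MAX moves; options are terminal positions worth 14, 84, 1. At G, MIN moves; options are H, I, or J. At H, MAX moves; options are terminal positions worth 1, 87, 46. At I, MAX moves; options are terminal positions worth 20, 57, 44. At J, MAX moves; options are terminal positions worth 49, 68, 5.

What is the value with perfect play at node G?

H: max(1, 87, 46) = 87
I: max(20, 57, 44) = 57
J: max(49, 68, 5) = 68
G: min(87, 57, 68) = 57

57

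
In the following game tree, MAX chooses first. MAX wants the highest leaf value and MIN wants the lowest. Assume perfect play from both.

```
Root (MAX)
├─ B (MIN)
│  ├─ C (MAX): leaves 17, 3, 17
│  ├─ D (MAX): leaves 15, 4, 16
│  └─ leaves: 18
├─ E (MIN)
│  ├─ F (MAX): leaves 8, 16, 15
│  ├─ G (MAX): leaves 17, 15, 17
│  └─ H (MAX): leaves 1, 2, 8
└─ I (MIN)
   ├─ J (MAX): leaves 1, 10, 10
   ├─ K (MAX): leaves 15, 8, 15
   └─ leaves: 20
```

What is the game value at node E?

F: max(8, 16, 15) = 16
G: max(17, 15, 17) = 17
H: max(1, 2, 8) = 8
E: min(16, 17, 8) = 8

8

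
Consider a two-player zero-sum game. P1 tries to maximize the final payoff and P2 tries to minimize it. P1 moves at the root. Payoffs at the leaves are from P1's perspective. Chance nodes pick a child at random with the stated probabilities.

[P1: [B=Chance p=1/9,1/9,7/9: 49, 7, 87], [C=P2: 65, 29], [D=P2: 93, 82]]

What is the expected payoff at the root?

82

B (Chance): 1/9·49 + 1/9·7 + 7/9·87 = 73.89
C (P2): min(65, 29) = 29
D (P2): min(93, 82) = 82
Root (P1): max(73.89, 29, 82) = 82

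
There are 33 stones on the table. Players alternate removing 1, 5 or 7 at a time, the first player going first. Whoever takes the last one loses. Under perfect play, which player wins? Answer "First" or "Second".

i:   0  1  2  3  4  5  6  7  8  9 10 11 12 13 14 15 16 17 18 19 20 21 22 23 24 25 26 27 28 29 30 31 32 33
     W  L  W  L  W  L  W  L  W  L  W  L  W  L  W  L  W  L  W  L  W  L  W  L  W  L  W  L  W  L  W  L  W  L
Position 33 is L, so the second player wins.

Second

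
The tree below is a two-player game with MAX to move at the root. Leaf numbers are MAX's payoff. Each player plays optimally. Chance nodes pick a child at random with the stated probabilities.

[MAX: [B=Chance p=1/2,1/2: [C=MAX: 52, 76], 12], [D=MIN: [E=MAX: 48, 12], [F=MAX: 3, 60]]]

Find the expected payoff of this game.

48

C (MAX): max(52, 76) = 76
B (Chance): 1/2·76 + 1/2·12 = 44
E (MAX): max(48, 12) = 48
F (MAX): max(3, 60) = 60
D (MIN): min(48, 60) = 48
Root (MAX): max(44, 48) = 48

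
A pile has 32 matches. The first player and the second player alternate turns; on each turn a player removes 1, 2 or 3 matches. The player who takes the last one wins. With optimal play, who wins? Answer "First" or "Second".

Compute winning (W) and losing (L) positions by backward induction:
i:   0  1  2  3  4  5  6  7  8  9 10 11 12 13 14 15 16 17 18 19 20 21 22 23 24 25 26 27 28 29 30 31 32
     L  W  W  W  L  W  W  W  L  W  W  W  L  W  W  W  L  W  W  W  L  W  W  W  L  W  W  W  L  W  W  W  L
Position 32 is L, so the second player wins.

Second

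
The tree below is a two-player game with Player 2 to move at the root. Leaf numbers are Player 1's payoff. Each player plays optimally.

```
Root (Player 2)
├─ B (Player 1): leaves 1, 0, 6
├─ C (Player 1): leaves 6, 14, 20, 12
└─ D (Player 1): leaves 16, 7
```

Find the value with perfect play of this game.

6

B (Player 1): max(1, 0, 6) = 6
C (Player 1): max(6, 14, 20, 12) = 20
D (Player 1): max(16, 7) = 16
Root (Player 2): min(6, 20, 16) = 6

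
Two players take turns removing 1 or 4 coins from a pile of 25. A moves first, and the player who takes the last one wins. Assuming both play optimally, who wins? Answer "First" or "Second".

Second

i:   0  1  2  3  4  5  6  7  8  9 10 11 12 13 14 15 16 17 18 19 20 21 22 23 24 25
     L  W  L  W  W  L  W  L  W  W  L  W  L  W  W  L  W  L  W  W  L  W  L  W  W  L
Position 25 is L, so the second player wins.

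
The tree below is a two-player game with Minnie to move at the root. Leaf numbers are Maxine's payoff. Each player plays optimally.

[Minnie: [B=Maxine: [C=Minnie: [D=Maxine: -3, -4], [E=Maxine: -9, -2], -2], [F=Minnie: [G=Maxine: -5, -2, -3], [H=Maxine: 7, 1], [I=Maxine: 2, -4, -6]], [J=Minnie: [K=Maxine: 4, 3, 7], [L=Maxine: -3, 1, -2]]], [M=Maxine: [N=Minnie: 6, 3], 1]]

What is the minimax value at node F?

G: max(-5, -2, -3) = -2
H: max(7, 1) = 7
I: max(2, -4, -6) = 2
F: min(-2, 7, 2) = -2

-2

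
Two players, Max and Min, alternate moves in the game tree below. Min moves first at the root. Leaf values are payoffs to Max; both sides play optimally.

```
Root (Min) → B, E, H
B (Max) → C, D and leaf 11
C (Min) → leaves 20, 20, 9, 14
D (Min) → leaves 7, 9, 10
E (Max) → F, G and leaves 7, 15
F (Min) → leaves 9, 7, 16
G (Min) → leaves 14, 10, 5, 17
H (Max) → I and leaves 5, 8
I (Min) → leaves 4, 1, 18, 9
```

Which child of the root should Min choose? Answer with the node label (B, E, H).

C (Min): min(20, 20, 9, 14) = 9
D (Min): min(7, 9, 10) = 7
B (Max): max(9, 7, 11) = 11
F (Min): min(9, 7, 16) = 7
G (Min): min(14, 10, 5, 17) = 5
E (Max): max(7, 5, 7, 15) = 15
I (Min): min(4, 1, 18, 9) = 1
H (Max): max(1, 5, 8) = 8
Root (Min): min(11, 15, 8) = 8
Min picks the child with the lowest value: H (value 8).

H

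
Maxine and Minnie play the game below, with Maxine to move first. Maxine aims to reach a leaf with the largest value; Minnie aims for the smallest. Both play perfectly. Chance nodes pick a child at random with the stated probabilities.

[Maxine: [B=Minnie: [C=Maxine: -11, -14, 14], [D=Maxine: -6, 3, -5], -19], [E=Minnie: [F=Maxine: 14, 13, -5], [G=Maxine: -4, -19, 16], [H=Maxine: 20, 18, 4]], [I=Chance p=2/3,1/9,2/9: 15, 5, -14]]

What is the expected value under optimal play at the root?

14

C (Maxine): max(-11, -14, 14) = 14
D (Maxine): max(-6, 3, -5) = 3
B (Minnie): min(14, 3, -19) = -19
F (Maxine): max(14, 13, -5) = 14
G (Maxine): max(-4, -19, 16) = 16
H (Maxine): max(20, 18, 4) = 20
E (Minnie): min(14, 16, 20) = 14
I (Chance): 2/3·15 + 1/9·5 + 2/9·-14 = 7.44
Root (Maxine): max(-19, 14, 7.44) = 14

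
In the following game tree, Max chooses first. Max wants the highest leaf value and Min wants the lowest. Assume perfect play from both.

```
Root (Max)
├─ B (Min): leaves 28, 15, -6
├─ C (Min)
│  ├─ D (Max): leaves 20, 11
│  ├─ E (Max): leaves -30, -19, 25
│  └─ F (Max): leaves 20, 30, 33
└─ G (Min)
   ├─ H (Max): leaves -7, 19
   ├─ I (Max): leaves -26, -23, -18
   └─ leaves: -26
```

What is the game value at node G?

-26

H: max(-7, 19) = 19
I: max(-26, -23, -18) = -18
G: min(19, -18, -26) = -26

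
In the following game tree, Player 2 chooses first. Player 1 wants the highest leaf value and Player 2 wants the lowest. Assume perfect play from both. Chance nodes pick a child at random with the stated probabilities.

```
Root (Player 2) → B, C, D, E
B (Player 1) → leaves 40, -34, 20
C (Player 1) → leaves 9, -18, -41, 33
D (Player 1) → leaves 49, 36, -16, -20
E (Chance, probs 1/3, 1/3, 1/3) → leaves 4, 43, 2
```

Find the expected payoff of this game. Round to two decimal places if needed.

B (Player 1): max(40, -34, 20) = 40
C (Player 1): max(9, -18, -41, 33) = 33
D (Player 1): max(49, 36, -16, -20) = 49
E (Chance): 1/3·4 + 1/3·43 + 1/3·2 = 16.33
Root (Player 2): min(40, 33, 49, 16.33) = 16.33

16.33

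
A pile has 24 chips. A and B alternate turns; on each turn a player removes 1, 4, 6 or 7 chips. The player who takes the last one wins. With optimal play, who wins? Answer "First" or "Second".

Compute winning (W) and losing (L) positions by backward induction:
i:   0  1  2  3  4  5  6  7  8  9 10 11 12 13 14 15 16 17 18 19 20 21 22 23 24
     L  W  L  W  W  L  W  W  W  W  L  W  W  L  W  L  W  W  L  W  W  W  W  L  W
Position 24 is W, so the first player wins.

First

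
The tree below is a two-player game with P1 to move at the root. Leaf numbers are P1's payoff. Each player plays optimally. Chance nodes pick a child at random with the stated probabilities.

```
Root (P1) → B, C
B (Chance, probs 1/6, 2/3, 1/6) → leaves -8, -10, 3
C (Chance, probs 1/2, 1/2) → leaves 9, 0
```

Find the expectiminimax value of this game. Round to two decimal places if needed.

4.5

B (Chance): 1/6·-8 + 2/3·-10 + 1/6·3 = -7.5
C (Chance): 1/2·9 + 1/2·0 = 4.5
Root (P1): max(-7.5, 4.5) = 4.5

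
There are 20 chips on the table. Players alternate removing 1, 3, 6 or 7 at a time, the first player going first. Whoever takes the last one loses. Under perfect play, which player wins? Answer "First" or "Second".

i:   0  1  2  3  4  5  6  7  8  9 10 11 12 13 14 15 16 17 18 19 20
     W  L  W  L  W  L  W  W  W  W  W  W  W  L  W  L  W  L  W  W  W
Position 20 is W, so the first player wins.

First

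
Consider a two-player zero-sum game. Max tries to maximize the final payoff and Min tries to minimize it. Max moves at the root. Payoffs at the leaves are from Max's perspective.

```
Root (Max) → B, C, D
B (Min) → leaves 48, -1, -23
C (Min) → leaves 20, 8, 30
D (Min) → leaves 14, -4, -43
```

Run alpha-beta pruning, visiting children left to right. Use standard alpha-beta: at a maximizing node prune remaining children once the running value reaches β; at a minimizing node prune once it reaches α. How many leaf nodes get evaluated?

8

B [α=-∞,β=+∞]: v=-23
C [α=-23,β=+∞]: v=8
D [α=8,β=+∞]: v=-4 after child 2 ≤ α → α-cutoff, skip 1
Root [α=-∞,β=+∞]: v=8
Leaves evaluated: 8 of 9.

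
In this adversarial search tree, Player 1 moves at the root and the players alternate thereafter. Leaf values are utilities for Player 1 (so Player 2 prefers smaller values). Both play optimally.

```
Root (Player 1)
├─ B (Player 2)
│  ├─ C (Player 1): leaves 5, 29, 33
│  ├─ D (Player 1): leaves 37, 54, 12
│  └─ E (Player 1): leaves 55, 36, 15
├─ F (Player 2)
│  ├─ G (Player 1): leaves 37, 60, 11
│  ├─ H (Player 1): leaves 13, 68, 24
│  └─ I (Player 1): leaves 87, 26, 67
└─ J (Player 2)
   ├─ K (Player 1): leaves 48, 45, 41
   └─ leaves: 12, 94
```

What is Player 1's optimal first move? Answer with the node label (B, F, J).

F

C (Player 1): max(5, 29, 33) = 33
D (Player 1): max(37, 54, 12) = 54
E (Player 1): max(55, 36, 15) = 55
B (Player 2): min(33, 54, 55) = 33
G (Player 1): max(37, 60, 11) = 60
H (Player 1): max(13, 68, 24) = 68
I (Player 1): max(87, 26, 67) = 87
F (Player 2): min(60, 68, 87) = 60
K (Player 1): max(48, 45, 41) = 48
J (Player 2): min(48, 12, 94) = 12
Root (Player 1): max(33, 60, 12) = 60
Player 1 picks the child with the highest value: F (value 60).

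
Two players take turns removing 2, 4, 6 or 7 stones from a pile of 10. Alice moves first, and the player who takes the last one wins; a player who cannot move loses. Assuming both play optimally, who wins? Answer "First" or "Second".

Compute winning (W) and losing (L) positions by backward induction:
i:   0  1  2  3  4  5  6  7  8  9 10
     L  L  W  W  W  W  W  W  W  L  L
Position 10 is L, so the second player wins.

Second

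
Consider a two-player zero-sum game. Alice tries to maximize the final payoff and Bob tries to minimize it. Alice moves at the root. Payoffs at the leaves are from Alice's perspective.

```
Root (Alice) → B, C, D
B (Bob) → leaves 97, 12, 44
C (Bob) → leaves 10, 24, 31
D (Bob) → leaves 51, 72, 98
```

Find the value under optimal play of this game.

B (Bob): min(97, 12, 44) = 12
C (Bob): min(10, 24, 31) = 10
D (Bob): min(51, 72, 98) = 51
Root (Alice): max(12, 10, 51) = 51

51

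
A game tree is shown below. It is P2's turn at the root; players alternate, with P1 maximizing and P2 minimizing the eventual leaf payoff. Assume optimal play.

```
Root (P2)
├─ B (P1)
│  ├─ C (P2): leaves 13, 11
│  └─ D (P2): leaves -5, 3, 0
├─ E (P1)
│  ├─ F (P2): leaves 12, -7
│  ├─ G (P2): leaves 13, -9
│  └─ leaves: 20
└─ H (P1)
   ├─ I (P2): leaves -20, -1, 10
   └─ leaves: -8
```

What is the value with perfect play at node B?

11

C: min(13, 11) = 11
D: min(-5, 3, 0) = -5
B: max(11, -5) = 11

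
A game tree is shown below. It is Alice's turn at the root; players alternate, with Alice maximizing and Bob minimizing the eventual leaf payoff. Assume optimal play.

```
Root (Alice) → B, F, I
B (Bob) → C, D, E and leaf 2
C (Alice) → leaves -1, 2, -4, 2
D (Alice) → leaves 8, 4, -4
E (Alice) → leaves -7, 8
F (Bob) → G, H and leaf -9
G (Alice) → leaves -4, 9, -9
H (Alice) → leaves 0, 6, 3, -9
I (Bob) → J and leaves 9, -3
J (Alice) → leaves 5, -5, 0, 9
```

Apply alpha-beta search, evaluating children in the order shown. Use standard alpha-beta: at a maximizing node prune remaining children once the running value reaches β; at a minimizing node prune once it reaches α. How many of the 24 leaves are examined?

22

C [α=-∞,β=+∞]: v=2
D [α=-∞,β=2]: v=8 after child 1 ≥ β → β-cutoff, skip 2
E [α=-∞,β=2]: v=8
B [α=-∞,β=+∞]: v=2
G [α=2,β=+∞]: v=9
H [α=2,β=9]: v=6
F [α=2,β=+∞]: v=-9
J [α=2,β=+∞]: v=9
I [α=2,β=+∞]: v=-3
Root [α=-∞,β=+∞]: v=2
Leaves evaluated: 22 of 24.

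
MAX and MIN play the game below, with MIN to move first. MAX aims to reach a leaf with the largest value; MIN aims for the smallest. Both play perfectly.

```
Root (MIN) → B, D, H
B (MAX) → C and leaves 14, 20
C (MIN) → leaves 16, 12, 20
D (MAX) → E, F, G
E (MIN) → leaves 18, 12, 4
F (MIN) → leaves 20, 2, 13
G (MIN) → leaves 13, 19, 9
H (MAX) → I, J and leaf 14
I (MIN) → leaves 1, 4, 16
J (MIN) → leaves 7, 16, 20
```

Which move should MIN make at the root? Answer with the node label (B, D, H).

C (MIN): min(16, 12, 20) = 12
B (MAX): max(12, 14, 20) = 20
E (MIN): min(18, 12, 4) = 4
F (MIN): min(20, 2, 13) = 2
G (MIN): min(13, 19, 9) = 9
D (MAX): max(4, 2, 9) = 9
I (MIN): min(1, 4, 16) = 1
J (MIN): min(7, 16, 20) = 7
H (MAX): max(1, 7, 14) = 14
Root (MIN): min(20, 9, 14) = 9
MIN picks the child with the lowest value: D (value 9).

D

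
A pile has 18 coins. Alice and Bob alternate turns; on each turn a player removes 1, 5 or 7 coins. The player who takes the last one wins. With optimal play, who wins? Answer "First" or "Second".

Second

i:   0  1  2  3  4  5  6  7  8  9 10 11 12 13 14 15 16 17 18
     L  W  L  W  L  W  L  W  L  W  L  W  L  W  L  W  L  W  L
Position 18 is L, so the second player wins.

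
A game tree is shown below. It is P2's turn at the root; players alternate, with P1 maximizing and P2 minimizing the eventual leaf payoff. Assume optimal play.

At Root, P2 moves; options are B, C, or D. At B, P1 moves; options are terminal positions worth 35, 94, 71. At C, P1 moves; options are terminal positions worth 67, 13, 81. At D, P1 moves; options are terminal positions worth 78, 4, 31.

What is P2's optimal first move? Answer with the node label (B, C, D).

D

B (P1): max(35, 94, 71) = 94
C (P1): max(67, 13, 81) = 81
D (P1): max(78, 4, 31) = 78
Root (P2): min(94, 81, 78) = 78
P2 picks the child with the lowest value: D (value 78).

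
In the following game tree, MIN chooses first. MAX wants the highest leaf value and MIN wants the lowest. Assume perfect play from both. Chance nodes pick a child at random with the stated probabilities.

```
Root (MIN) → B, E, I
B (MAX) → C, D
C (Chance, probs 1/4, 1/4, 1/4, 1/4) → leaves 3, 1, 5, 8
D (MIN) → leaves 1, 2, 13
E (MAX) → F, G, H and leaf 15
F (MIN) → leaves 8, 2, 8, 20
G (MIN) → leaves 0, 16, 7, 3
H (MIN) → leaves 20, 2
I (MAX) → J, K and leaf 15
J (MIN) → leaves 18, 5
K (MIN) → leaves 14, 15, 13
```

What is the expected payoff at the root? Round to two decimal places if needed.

4.25

C (Chance): 1/4·3 + 1/4·1 + 1/4·5 + 1/4·8 = 4.25
D (MIN): min(1, 2, 13) = 1
B (MAX): max(4.25, 1) = 4.25
F (MIN): min(8, 2, 8, 20) = 2
G (MIN): min(0, 16, 7, 3) = 0
H (MIN): min(20, 2) = 2
E (MAX): max(2, 0, 2, 15) = 15
J (MIN): min(18, 5) = 5
K (MIN): min(14, 15, 13) = 13
I (MAX): max(5, 13, 15) = 15
Root (MIN): min(4.25, 15, 15) = 4.25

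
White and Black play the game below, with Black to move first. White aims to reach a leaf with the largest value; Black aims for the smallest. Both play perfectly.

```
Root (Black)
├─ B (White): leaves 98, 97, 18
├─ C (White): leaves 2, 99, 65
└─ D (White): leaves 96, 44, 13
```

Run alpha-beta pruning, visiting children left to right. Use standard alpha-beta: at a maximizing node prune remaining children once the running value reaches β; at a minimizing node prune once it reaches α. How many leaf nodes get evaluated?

8

B [α=-∞,β=+∞]: v=98
C [α=-∞,β=98]: v=99 after child 2 ≥ β → β-cutoff, skip 1
D [α=-∞,β=98]: v=96
Root [α=-∞,β=+∞]: v=96
Leaves evaluated: 8 of 9.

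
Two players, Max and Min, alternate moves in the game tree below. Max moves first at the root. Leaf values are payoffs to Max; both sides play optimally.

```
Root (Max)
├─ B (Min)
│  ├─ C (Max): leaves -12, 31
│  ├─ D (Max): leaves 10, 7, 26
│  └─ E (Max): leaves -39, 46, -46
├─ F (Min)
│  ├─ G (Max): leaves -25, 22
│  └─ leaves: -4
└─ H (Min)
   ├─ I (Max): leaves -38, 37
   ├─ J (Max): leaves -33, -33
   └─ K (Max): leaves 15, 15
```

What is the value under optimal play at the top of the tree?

26

C (Max): max(-12, 31) = 31
D (Max): max(10, 7, 26) = 26
E (Max): max(-39, 46, -46) = 46
B (Min): min(31, 26, 46) = 26
G (Max): max(-25, 22) = 22
F (Min): min(22, -4) = -4
I (Max): max(-38, 37) = 37
J (Max): max(-33, -33) = -33
K (Max): max(15, 15) = 15
H (Min): min(37, -33, 15) = -33
Root (Max): max(26, -4, -33) = 26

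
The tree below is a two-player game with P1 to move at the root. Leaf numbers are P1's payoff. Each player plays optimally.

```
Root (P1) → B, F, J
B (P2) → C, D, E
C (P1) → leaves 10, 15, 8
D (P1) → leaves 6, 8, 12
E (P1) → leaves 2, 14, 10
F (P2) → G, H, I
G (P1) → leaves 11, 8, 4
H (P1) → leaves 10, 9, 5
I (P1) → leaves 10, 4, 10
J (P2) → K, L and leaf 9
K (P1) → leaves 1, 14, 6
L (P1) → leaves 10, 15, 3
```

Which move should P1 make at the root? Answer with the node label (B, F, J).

B

C (P1): max(10, 15, 8) = 15
D (P1): max(6, 8, 12) = 12
E (P1): max(2, 14, 10) = 14
B (P2): min(15, 12, 14) = 12
G (P1): max(11, 8, 4) = 11
H (P1): max(10, 9, 5) = 10
I (P1): max(10, 4, 10) = 10
F (P2): min(11, 10, 10) = 10
K (P1): max(1, 14, 6) = 14
L (P1): max(10, 15, 3) = 15
J (P2): min(14, 15, 9) = 9
Root (P1): max(12, 10, 9) = 12
P1 picks the child with the highest value: B (value 12).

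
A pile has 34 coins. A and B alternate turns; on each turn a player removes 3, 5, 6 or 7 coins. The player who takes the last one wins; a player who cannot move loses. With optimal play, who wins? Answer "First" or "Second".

First

Compute winning (W) and losing (L) positions by backward induction:
i:   0  1  2  3  4  5  6  7  8  9 10 11 12 13 14 15 16 17 18 19 20 21 22 23 24 25 26 27 28 29 30 31 32 33 34
     L  L  L  W  W  W  W  W  W  W  L  L  L  W  W  W  W  W  W  W  L  L  L  W  W  W  W  W  W  W  L  L  L  W  W
Position 34 is W, so the first player wins.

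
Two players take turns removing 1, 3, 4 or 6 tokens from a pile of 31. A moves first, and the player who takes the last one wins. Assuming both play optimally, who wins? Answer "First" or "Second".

First

Mark each pile size as W (mover wins) or L (mover loses):
i:   0  1  2  3  4  5  6  7  8  9 10 11 12 13 14 15 16 17 18 19 20 21 22 23 24 25 26 27 28 29 30 31
     L  W  L  W  W  W  W  L  W  L  W  W  W  W  L  W  L  W  W  W  W  L  W  L  W  W  W  W  L  W  L  W
Position 31 is W, so the first player wins.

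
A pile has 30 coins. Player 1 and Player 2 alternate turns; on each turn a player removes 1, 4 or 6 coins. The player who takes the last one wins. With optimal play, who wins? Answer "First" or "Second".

Second

Compute winning (W) and losing (L) positions by backward induction:
i:   0  1  2  3  4  5  6  7  8  9 10 11 12 13 14 15 16 17 18 19 20 21 22 23 24 25 26 27 28 29 30
     L  W  L  W  W  L  W  L  W  W  L  W  L  W  W  L  W  L  W  W  L  W  L  W  W  L  W  L  W  W  L
Position 30 is L, so the second player wins.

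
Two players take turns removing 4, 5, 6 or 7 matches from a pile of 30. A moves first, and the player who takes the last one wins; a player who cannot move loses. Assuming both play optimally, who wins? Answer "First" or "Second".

Mark each pile size as W (mover wins) or L (mover loses):
i:   0  1  2  3  4  5  6  7  8  9 10 11 12 13 14 15 16 17 18 19 20 21 22 23 24 25 26 27 28 29 30
     L  L  L  L  W  W  W  W  W  W  W  L  L  L  L  W  W  W  W  W  W  W  L  L  L  L  W  W  W  W  W
Position 30 is W, so the first player wins.

First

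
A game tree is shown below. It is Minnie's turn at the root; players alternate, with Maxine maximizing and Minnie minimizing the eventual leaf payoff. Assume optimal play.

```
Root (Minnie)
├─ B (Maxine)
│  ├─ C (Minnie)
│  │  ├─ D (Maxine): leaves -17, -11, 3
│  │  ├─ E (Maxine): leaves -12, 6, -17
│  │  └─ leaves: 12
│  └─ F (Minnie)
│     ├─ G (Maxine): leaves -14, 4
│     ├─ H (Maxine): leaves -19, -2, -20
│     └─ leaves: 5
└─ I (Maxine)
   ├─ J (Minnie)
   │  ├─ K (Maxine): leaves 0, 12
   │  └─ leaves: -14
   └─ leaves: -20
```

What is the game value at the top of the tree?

D (Maxine): max(-17, -11, 3) = 3
E (Maxine): max(-12, 6, -17) = 6
C (Minnie): min(3, 6, 12) = 3
G (Maxine): max(-14, 4) = 4
H (Maxine): max(-19, -2, -20) = -2
F (Minnie): min(4, -2, 5) = -2
B (Maxine): max(3, -2) = 3
K (Maxine): max(0, 12) = 12
J (Minnie): min(12, -14) = -14
I (Maxine): max(-14, -20) = -14
Root (Minnie): min(3, -14) = -14

-14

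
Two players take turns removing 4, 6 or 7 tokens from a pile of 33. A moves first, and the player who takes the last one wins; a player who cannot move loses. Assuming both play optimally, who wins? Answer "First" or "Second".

Second

i:   0  1  2  3  4  5  6  7  8  9 10 11 12 13 14 15 16 17 18 19 20 21 22 23 24 25 26 27 28 29 30 31 32 33
     L  L  L  L  W  W  W  W  W  W  W  L  L  L  L  W  W  W  W  W  W  W  L  L  L  L  W  W  W  W  W  W  W  L
Position 33 is L, so the second player wins.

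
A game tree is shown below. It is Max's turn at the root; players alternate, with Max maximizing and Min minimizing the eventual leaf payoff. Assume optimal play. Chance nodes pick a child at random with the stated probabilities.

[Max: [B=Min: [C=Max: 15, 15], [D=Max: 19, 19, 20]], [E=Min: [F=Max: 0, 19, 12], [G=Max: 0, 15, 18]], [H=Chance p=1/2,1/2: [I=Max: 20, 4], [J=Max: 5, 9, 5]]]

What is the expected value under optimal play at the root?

18

C (Max): max(15, 15) = 15
D (Max): max(19, 19, 20) = 20
B (Min): min(15, 20) = 15
F (Max): max(0, 19, 12) = 19
G (Max): max(0, 15, 18) = 18
E (Min): min(19, 18) = 18
I (Max): max(20, 4) = 20
J (Max): max(5, 9, 5) = 9
H (Chance): 1/2·20 + 1/2·9 = 14.5
Root (Max): max(15, 18, 14.5) = 18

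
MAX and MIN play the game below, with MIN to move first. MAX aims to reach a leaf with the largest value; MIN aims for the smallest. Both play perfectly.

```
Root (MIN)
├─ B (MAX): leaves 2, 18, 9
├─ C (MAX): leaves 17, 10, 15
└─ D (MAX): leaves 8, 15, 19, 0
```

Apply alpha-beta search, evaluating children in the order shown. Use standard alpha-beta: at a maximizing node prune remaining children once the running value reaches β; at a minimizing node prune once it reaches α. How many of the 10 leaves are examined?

9

B [α=-∞,β=+∞]: v=18
C [α=-∞,β=18]: v=17
D [α=-∞,β=17]: v=19 after child 3 ≥ β → β-cutoff, skip 1
Root [α=-∞,β=+∞]: v=17
Leaves evaluated: 9 of 10.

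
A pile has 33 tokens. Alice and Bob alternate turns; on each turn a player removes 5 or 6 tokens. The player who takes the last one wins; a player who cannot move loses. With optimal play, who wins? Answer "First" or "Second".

Mark each pile size as W (mover wins) or L (mover loses):
i:   0  1  2  3  4  5  6  7  8  9 10 11 12 13 14 15 16 17 18 19 20 21 22 23 24 25 26 27 28 29 30 31 32 33
     L  L  L  L  L  W  W  W  W  W  W  L  L  L  L  L  W  W  W  W  W  W  L  L  L  L  L  W  W  W  W  W  W  L
Position 33 is L, so the second player wins.

Second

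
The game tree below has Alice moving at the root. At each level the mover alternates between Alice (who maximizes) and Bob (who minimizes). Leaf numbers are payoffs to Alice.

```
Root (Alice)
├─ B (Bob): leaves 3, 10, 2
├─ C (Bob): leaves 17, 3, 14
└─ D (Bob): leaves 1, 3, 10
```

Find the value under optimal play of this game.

B (Bob): min(3, 10, 2) = 2
C (Bob): min(17, 3, 14) = 3
D (Bob): min(1, 3, 10) = 1
Root (Alice): max(2, 3, 1) = 3

3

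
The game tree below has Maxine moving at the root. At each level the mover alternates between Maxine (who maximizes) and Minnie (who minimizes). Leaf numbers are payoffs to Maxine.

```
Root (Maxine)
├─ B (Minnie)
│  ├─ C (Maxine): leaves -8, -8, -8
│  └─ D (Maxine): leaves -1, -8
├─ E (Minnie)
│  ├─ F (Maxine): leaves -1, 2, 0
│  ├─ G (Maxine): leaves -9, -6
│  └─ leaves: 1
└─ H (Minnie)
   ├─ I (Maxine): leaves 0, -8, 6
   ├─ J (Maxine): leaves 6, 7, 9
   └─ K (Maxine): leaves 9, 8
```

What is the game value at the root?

C (Maxine): max(-8, -8, -8) = -8
D (Maxine): max(-1, -8) = -1
B (Minnie): min(-8, -1) = -8
F (Maxine): max(-1, 2, 0) = 2
G (Maxine): max(-9, -6) = -6
E (Minnie): min(2, -6, 1) = -6
I (Maxine): max(0, -8, 6) = 6
J (Maxine): max(6, 7, 9) = 9
K (Maxine): max(9, 8) = 9
H (Minnie): min(6, 9, 9) = 6
Root (Maxine): max(-8, -6, 6) = 6

6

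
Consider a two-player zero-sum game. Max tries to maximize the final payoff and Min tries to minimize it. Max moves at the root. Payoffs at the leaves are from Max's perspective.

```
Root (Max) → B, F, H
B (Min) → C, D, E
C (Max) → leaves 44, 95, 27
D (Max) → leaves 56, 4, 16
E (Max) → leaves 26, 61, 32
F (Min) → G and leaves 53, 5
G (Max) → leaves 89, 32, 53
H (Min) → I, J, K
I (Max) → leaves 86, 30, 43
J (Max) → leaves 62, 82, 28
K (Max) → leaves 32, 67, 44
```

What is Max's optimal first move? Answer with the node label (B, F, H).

H

C (Max): max(44, 95, 27) = 95
D (Max): max(56, 4, 16) = 56
E (Max): max(26, 61, 32) = 61
B (Min): min(95, 56, 61) = 56
G (Max): max(89, 32, 53) = 89
F (Min): min(89, 53, 5) = 5
I (Max): max(86, 30, 43) = 86
J (Max): max(62, 82, 28) = 82
K (Max): max(32, 67, 44) = 67
H (Min): min(86, 82, 67) = 67
Root (Max): max(56, 5, 67) = 67
Max picks the child with the highest value: H (value 67).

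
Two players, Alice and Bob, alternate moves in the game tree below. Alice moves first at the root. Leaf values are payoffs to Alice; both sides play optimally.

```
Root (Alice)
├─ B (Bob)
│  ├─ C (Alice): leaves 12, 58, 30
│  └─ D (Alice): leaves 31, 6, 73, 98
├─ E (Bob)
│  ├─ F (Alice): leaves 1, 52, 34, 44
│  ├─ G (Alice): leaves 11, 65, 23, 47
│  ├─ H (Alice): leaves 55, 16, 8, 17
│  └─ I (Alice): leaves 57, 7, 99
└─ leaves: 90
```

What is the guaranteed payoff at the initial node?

90

C (Alice): max(12, 58, 30) = 58
D (Alice): max(31, 6, 73, 98) = 98
B (Bob): min(58, 98) = 58
F (Alice): max(1, 52, 34, 44) = 52
G (Alice): max(11, 65, 23, 47) = 65
H (Alice): max(55, 16, 8, 17) = 55
I (Alice): max(57, 7, 99) = 99
E (Bob): min(52, 65, 55, 99) = 52
Root (Alice): max(58, 52, 90) = 90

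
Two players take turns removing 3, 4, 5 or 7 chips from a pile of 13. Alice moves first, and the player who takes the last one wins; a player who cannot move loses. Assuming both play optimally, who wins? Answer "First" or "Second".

Compute winning (W) and losing (L) positions by backward induction:
i:   0  1  2  3  4  5  6  7  8  9 10 11 12 13
     L  L  L  W  W  W  W  W  W  W  L  L  L  W
Position 13 is W, so the first player wins.

First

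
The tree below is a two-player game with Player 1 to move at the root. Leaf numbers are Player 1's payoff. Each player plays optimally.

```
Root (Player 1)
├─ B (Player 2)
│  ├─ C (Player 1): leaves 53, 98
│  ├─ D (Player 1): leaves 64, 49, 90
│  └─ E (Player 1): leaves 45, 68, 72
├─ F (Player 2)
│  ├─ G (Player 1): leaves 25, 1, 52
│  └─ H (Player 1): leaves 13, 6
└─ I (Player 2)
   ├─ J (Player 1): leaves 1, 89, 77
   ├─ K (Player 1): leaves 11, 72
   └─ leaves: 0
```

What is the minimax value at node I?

J: max(1, 89, 77) = 89
K: max(11, 72) = 72
I: min(89, 72, 0) = 0

0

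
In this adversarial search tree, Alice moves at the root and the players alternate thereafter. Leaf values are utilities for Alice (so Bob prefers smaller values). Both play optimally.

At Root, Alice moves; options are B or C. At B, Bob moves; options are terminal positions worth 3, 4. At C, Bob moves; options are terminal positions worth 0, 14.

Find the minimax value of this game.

3

B (Bob): min(3, 4) = 3
C (Bob): min(0, 14) = 0
Root (Alice): max(3, 0) = 3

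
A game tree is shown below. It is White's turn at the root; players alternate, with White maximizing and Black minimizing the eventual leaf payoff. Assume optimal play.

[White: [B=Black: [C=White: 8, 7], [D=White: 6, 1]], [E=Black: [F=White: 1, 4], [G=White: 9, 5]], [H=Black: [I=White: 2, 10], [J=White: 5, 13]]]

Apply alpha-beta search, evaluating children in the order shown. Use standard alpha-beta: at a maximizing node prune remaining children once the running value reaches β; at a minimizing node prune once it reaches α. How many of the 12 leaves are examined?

10

C [α=-∞,β=+∞]: v=8
D [α=-∞,β=8]: v=6
B [α=-∞,β=+∞]: v=6
F [α=6,β=+∞]: v=4
E [α=6,β=+∞]: v=4 after child 1 ≤ α → α-cutoff, skip 1
I [α=6,β=+∞]: v=10
J [α=6,β=10]: v=13
H [α=6,β=+∞]: v=10
Root [α=-∞,β=+∞]: v=10
Leaves evaluated: 10 of 12.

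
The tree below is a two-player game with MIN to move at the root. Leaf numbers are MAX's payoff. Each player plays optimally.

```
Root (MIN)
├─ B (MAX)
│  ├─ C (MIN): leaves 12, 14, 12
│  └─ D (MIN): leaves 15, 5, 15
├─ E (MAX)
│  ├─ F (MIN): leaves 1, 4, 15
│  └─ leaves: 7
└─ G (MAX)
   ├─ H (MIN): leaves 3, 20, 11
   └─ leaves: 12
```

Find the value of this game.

C (MIN): min(12, 14, 12) = 12
D (MIN): min(15, 5, 15) = 5
B (MAX): max(12, 5) = 12
F (MIN): min(1, 4, 15) = 1
E (MAX): max(1, 7) = 7
H (MIN): min(3, 20, 11) = 3
G (MAX): max(3, 12) = 12
Root (MIN): min(12, 7, 12) = 7

7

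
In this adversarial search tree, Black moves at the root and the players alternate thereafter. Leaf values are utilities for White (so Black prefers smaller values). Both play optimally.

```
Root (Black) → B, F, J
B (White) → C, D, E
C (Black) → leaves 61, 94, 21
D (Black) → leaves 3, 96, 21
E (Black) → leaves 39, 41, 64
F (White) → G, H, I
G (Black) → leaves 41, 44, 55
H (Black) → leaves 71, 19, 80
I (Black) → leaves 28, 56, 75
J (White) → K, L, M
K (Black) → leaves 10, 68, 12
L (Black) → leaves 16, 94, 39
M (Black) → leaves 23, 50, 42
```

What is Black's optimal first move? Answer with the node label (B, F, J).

J

C (Black): min(61, 94, 21) = 21
D (Black): min(3, 96, 21) = 3
E (Black): min(39, 41, 64) = 39
B (White): max(21, 3, 39) = 39
G (Black): min(41, 44, 55) = 41
H (Black): min(71, 19, 80) = 19
I (Black): min(28, 56, 75) = 28
F (White): max(41, 19, 28) = 41
K (Black): min(10, 68, 12) = 10
L (Black): min(16, 94, 39) = 16
M (Black): min(23, 50, 42) = 23
J (White): max(10, 16, 23) = 23
Root (Black): min(39, 41, 23) = 23
Black picks the child with the lowest value: J (value 23).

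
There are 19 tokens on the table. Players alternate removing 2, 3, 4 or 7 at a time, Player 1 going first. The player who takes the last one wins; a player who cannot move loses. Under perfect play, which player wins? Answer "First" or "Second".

First

i:   0  1  2  3  4  5  6  7  8  9 10 11 12 13 14 15 16 17 18 19
     L  L  W  W  W  W  L  W  W  W  W  L  L  W  W  W  W  L  W  W
Position 19 is W, so the first player wins.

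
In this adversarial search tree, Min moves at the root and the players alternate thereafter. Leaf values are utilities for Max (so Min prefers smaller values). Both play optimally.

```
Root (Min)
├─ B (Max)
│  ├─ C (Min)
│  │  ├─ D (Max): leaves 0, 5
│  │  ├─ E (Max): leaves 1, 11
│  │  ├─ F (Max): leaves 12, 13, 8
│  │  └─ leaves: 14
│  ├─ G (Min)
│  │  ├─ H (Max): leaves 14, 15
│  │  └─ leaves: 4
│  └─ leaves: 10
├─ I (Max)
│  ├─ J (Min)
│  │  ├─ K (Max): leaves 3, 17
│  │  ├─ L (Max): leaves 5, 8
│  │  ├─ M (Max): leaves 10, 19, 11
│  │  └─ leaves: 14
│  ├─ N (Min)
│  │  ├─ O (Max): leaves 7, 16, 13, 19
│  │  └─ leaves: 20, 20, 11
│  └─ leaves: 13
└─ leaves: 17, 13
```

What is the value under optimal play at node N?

O: max(7, 16, 13, 19) = 19
N: min(19, 20, 20, 11) = 11

11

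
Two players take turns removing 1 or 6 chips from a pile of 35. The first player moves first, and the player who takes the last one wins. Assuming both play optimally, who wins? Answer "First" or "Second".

Second

W/L table (W = player to move can force a win):
i:   0  1  2  3  4  5  6  7  8  9 10 11 12 13 14 15 16 17 18 19 20 21 22 23 24 25 26 27 28 29 30 31 32 33 34 35
     L  W  L  W  L  W  W  L  W  L  W  L  W  W  L  W  L  W  L  W  W  L  W  L  W  L  W  W  L  W  L  W  L  W  W  L
Position 35 is L, so the second player wins.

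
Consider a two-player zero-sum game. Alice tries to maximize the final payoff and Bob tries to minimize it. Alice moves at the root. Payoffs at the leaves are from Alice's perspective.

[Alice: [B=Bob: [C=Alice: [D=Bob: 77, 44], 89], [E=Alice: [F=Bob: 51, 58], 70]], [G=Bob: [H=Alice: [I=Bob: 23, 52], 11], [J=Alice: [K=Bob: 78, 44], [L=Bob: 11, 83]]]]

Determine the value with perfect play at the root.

D (Bob): min(77, 44) = 44
C (Alice): max(44, 89) = 89
F (Bob): min(51, 58) = 51
E (Alice): max(51, 70) = 70
B (Bob): min(89, 70) = 70
I (Bob): min(23, 52) = 23
H (Alice): max(23, 11) = 23
K (Bob): min(78, 44) = 44
L (Bob): min(11, 83) = 11
J (Alice): max(44, 11) = 44
G (Bob): min(23, 44) = 23
Root (Alice): max(70, 23) = 70

70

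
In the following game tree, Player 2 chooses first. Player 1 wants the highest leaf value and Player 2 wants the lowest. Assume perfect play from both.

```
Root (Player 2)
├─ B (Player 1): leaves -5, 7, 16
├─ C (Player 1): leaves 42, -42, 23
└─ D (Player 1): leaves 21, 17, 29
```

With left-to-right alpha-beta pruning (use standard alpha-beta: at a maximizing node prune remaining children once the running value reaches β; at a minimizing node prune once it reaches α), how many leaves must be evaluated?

B [α=-∞,β=+∞]: v=16
C [α=-∞,β=16]: v=42 after child 1 ≥ β → β-cutoff, skip 2
D [α=-∞,β=16]: v=21 after child 1 ≥ β → β-cutoff, skip 2
Root [α=-∞,β=+∞]: v=16
Leaves evaluated: 5 of 9.

5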